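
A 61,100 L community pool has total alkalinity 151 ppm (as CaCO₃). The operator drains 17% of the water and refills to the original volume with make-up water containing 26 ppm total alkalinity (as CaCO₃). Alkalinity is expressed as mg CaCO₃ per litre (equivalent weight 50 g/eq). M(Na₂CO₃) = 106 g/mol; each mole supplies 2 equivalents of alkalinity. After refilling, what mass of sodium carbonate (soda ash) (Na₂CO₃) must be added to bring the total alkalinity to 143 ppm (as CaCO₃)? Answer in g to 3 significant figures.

After draining 17% and refilling: 151 × 0.83 + 26 × 0.17 = 129.75 ppm.
Deficit to target: 143 − 129.75 = 13.25 mg/L.
As CaCO₃: 13.25 mg/L × 61,100 L = 809.6 g; ÷ 50 g/eq ÷ 2 = 8.096 mol Na₂CO₃.
Mass: 8.096 × 106 = 858.1 g.

858 g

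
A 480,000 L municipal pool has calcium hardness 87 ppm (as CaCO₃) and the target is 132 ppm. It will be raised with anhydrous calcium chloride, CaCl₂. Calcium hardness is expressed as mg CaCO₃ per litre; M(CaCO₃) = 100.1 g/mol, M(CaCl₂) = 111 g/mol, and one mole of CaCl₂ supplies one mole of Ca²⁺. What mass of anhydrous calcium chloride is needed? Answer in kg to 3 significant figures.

Hardness to add: (132 − 87) = 45 mg/L as CaCO₃ × 480,000 L = 21,600 g as CaCO₃.
Moles of Ca²⁺ (1 mol Ca²⁺ ≡ 1 mol CaCO₃): 21,600 / 100.1 g/mol = 215.8 mol.
Mass of CaCl₂: 215.8 × 111 = 23,950 g.

24.0 kg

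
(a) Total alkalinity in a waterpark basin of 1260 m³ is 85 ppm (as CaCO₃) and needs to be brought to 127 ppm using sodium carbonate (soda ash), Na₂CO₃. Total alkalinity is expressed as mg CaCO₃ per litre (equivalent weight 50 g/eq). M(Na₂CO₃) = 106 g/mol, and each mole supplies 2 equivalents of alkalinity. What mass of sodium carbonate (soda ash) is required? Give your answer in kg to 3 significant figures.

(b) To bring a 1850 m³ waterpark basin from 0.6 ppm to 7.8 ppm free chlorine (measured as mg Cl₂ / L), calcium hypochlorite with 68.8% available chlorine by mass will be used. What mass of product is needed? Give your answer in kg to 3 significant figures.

(a) 56.1 kg; (b) 19.4 kg

(a) Volume: 1260 m³ = 1,260,000 L.
(a) Alkalinity to add: (127 − 85) = 42 mg/L as CaCO₃ × 1,260,000 L = 52,920 g as CaCO₃.
(a) Equivalents: 52,920 g ÷ 50 g/eq = 1058 eq.
(a) Each mole of Na₂CO₃ supplies 2 eq, so 1058 / 2 = 529.2 mol.
(a) Mass: 529.2 mol × 106 g/mol = 56,100 g.

(b) Volume: 1850 m³ = 1,850,000 L.
(b) Chlorine deficit: 7.8 − 0.6 = 7.2 ppm = 7.2 mg/L as Cl₂.
(b) Cl₂ equivalent needed: 7.2 mg/L × 1,850,000 L = 13,320,000 mg = 13,320 g.
(b) Product at 68.8% available chlorine: 13,320 / 0.688 = 19,360 g.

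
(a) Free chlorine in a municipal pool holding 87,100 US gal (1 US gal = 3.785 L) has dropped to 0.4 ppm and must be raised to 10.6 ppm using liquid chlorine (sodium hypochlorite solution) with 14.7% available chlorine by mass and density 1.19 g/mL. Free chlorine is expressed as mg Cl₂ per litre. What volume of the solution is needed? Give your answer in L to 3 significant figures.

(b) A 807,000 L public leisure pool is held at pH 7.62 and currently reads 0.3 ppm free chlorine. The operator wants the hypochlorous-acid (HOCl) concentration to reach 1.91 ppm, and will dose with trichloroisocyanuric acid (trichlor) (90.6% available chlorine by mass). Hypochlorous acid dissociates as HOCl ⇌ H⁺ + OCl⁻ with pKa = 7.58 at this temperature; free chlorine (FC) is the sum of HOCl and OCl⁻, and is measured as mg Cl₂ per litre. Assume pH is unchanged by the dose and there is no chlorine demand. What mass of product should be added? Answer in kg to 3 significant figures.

(a) 19.2 L; (b) 3.30 kg

(a) Volume: 87,100 US gal × 3.785 L/gal = 329,674 L.
(a) Chlorine deficit: 10.6 − 0.4 = 10.2 ppm = 10.2 mg/L as Cl₂.
(a) Cl₂ equivalent needed: 10.2 mg/L × 329,674 L = 3,363,000 mg = 3363 g.
(a) Product at 14.7% available chlorine: 3363 / 0.147 = 22,880 g.
(a) Volume at density 1.19 g/mL: 22,880 g ÷ 1.19 g/mL = 19,220 mL.

(b) [OCl⁻]/[HOCl] = 10^(pH − pKa) = 10^(7.62 − 7.58) = 1.096; fraction as HOCl = 1/(1 + 1.096) = 0.477.
(b) Free chlorine required for 1.91 ppm HOCl: 1.91 / 0.477 = 4.004 ppm.
(b) FC to add: 4.004 − 0.3 = 3.704 mg/L as Cl₂.
(b) Cl₂ equivalent: 3.704 mg/L × 807,000 L = 2989 g.
(b) Product at 90.6% available Cl: 2989 / 0.906 = 3300 g.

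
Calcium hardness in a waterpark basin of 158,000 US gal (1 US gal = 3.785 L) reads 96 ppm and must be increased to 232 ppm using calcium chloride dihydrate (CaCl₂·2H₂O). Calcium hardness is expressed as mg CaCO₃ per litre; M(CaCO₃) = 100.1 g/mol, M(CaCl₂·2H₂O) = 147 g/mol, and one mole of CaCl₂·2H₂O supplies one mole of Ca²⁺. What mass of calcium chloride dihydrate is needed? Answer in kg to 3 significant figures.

Volume: 158,000 US gal × 3.785 L/gal = 598,030 L.
Hardness to add: (232 − 96) = 136 mg/L as CaCO₃ × 598,030 L = 81,330 g as CaCO₃.
Moles of Ca²⁺ (1 mol Ca²⁺ ≡ 1 mol CaCO₃): 81,330 / 100.1 g/mol = 812.5 mol.
Mass of CaCl₂·2H₂O: 812.5 × 147 = 119,400 g.

119 kg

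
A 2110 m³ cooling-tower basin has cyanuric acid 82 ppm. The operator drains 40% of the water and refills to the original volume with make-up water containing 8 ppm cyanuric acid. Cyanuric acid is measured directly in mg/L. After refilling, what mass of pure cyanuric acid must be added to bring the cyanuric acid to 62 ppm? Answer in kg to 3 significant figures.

Volume: 2110 m³ = 2,110,000 L.
After draining 40% and refilling: 82 × 0.60 + 8 × 0.40 = 52.4 ppm.
Deficit to target: 62 − 52.4 = 9.6 mg/L.
Mass: 9.6 mg/L × 2,110,000 L = 20,260 g cyanuric acid.

20.3 kg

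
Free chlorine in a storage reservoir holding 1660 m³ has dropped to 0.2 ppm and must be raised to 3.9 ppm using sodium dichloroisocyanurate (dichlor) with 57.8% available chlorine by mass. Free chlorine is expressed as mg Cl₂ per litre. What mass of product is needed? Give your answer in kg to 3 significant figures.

Volume: 1660 m³ = 1,660,000 L.
Chlorine deficit: 3.9 − 0.2 = 3.7 ppm = 3.7 mg/L as Cl₂.
Cl₂ equivalent needed: 3.7 mg/L × 1,660,000 L = 6,142,000 mg = 6142 g.
Product at 57.8% available chlorine: 6142 / 0.578 = 10,630 g.

10.6 kg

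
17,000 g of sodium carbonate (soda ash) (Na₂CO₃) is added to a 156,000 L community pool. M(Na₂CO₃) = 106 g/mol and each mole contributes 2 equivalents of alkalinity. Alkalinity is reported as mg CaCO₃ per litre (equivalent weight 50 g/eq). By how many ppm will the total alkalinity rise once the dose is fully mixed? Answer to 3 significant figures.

Moles of Na₂CO₃: 17,000 g ÷ 106 g/mol = 160.4 mol → 320.8 eq of alkalinity.
As CaCO₃: 320.8 eq × 50 g/eq = 16,040 g.
Rise: 16,040 g / 156,000 L × 1000 = 102.8 mg/L.

103 ppm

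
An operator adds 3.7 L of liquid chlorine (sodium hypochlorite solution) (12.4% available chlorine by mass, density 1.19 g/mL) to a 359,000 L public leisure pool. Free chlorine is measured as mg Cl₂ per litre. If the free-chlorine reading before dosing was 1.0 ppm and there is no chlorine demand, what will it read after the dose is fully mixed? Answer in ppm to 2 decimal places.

2.52 ppm

Mass of solution: 3.7 L × 1000 mL/L × 1.19 g/mL = 4403 g.
Available chlorine delivered: 4403 g × 0.124 = 546 g as Cl₂.
Concentration rise: 546 g / 359,000 L = 1.521 mg/L = 1.52 ppm.
Final FC: 1.0 + 1.52 = 2.52 ppm.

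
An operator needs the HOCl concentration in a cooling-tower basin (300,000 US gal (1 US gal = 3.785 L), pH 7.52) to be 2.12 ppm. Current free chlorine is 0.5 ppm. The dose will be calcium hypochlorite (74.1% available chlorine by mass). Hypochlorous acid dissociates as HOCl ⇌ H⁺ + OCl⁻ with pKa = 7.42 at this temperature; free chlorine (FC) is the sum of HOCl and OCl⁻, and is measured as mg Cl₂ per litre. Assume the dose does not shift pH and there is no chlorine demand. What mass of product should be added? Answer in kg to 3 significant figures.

6.57 kg

Volume: 300,000 US gal × 3.785 L/gal = 1,135,500 L.
[OCl⁻]/[HOCl] = 10^(pH − pKa) = 10^(7.52 − 7.42) = 1.259; fraction as HOCl = 1/(1 + 1.259) = 0.4427.
Free chlorine required for 2.12 ppm HOCl: 2.12 / 0.4427 = 4.789 ppm.
FC to add: 4.789 − 0.5 = 4.289 mg/L as Cl₂.
Cl₂ equivalent: 4.289 mg/L × 1,135,500 L = 4870 g.
Product at 74.1% available Cl: 4870 / 0.741 = 6572 g.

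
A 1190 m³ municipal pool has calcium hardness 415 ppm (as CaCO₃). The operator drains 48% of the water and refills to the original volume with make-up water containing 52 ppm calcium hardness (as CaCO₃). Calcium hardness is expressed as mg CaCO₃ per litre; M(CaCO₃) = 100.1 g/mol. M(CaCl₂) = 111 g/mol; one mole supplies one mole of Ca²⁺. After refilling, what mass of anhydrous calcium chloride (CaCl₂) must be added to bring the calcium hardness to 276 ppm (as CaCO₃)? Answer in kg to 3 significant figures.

Volume: 1190 m³ = 1,190,000 L.
After draining 48% and refilling: 415 × 0.52 + 52 × 0.48 = 240.76 ppm.
Deficit to target: 276 − 240.76 = 35.24 mg/L.
As CaCO₃: 35.24 mg/L × 1,190,000 L = 41,940 g; ÷ 100.1 = 418.9 mol Ca²⁺.
Mass: 418.9 × 111 = 46,500 g.

46.5 kg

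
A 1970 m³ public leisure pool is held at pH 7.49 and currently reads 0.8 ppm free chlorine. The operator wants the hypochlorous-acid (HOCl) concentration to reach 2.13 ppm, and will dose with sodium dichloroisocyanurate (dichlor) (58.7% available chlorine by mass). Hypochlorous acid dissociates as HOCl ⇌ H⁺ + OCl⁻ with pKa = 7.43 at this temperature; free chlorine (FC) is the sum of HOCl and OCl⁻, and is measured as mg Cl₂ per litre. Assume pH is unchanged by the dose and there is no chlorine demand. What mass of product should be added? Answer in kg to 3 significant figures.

12.7 kg

Volume: 1970 m³ = 1,970,000 L.
[OCl⁻]/[HOCl] = 10^(pH − pKa) = 10^(7.49 − 7.43) = 1.148; fraction as HOCl = 1/(1 + 1.148) = 0.4655.
Free chlorine required for 2.13 ppm HOCl: 2.13 / 0.4655 = 4.576 ppm.
FC to add: 4.576 − 0.8 = 3.776 mg/L as Cl₂.
Cl₂ equivalent: 3.776 mg/L × 1,970,000 L = 7438 g.
Product at 58.7% available Cl: 7438 / 0.587 = 12,670 g.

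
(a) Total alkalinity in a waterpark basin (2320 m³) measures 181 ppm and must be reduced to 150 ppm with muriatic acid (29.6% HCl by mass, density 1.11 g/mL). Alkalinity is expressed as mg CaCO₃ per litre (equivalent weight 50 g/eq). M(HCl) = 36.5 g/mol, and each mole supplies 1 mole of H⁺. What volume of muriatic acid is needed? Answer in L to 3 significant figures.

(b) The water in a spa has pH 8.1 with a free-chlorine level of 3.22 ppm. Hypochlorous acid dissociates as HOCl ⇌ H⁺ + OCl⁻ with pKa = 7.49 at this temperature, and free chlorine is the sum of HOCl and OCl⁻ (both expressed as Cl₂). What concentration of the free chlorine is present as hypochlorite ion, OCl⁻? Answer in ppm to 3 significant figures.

(a) Volume: 2320 m³ = 2,320,000 L.
(a) Alkalinity to neutralize: (181 − 150) = 31 mg/L as CaCO₃ × 2,320,000 L = 71,920 g as CaCO₃.
(a) Equivalents of H⁺ required: 71,920 ÷ 50 g/eq = 1438 eq = 1438 mol HCl.
(a) Mass of HCl: 1438 × 36.5 = 52,500 g.
(a) Mass of 29.6% solution: 52,500 / 0.296 = 177,400 g.
(a) Volume: 177,400 g ÷ 1.11 g/mL = 159,800 mL.

(b) [OCl⁻]/[HOCl] = 10^(pH − pKa) = 10^(8.1 − 7.49) = 10^0.61 = 4.074.
(b) Fraction as HOCl = 1 / (1 + 4.074) = 0.1971.
(b) OCl⁻ = (1 − 0.1971) × 3.22 ppm = 2.585 ppm.

(a) 160 L; (b) 2.59 ppm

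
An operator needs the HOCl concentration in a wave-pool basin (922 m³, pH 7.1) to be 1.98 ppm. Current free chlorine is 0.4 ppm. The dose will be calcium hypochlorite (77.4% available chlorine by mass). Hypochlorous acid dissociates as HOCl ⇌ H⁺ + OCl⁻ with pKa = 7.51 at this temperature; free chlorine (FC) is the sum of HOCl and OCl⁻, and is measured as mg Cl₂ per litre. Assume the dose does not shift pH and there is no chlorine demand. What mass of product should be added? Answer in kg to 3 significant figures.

2.80 kg

Volume: 922 m³ = 922,000 L.
[OCl⁻]/[HOCl] = 10^(pH − pKa) = 10^(7.1 − 7.51) = 0.389; fraction as HOCl = 1/(1 + 0.389) = 0.7199.
Free chlorine required for 1.98 ppm HOCl: 1.98 / 0.7199 = 2.75 ppm.
FC to add: 2.75 − 0.4 = 2.35 mg/L as Cl₂.
Cl₂ equivalent: 2.35 mg/L × 922,000 L = 2167 g.
Product at 77.4% available Cl: 2167 / 0.774 = 2800 g.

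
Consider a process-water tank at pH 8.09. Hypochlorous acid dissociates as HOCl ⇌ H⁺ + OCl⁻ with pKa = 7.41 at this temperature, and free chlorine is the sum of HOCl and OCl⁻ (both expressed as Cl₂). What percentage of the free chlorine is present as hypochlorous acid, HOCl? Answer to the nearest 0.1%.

[OCl⁻]/[HOCl] = 10^(pH − pKa) = 10^(8.09 − 7.41) = 10^0.68 = 4.786.
Fraction as HOCl = 1 / (1 + 4.786) = 0.1728.

17.3%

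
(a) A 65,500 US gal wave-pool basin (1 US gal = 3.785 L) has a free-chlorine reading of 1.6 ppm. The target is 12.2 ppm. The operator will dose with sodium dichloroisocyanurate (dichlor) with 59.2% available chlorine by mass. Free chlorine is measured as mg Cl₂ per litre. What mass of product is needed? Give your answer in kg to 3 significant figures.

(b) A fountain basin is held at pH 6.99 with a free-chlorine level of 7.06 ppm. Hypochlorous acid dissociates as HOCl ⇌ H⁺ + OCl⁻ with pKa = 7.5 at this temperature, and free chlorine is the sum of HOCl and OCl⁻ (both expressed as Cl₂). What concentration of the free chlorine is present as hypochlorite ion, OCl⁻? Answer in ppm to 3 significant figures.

(a) 4.44 kg; (b) 1.67 ppm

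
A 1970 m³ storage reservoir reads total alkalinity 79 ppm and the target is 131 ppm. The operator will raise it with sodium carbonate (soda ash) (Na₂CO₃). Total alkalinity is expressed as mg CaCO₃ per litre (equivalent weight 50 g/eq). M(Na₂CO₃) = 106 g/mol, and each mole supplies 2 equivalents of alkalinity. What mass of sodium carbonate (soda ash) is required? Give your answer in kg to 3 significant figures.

109 kg

Volume: 1970 m³ = 1,970,000 L.
Alkalinity to add: (131 − 79) = 52 mg/L as CaCO₃ × 1,970,000 L = 102,400 g as CaCO₃.
Equivalents: 102,400 g ÷ 50 g/eq = 2049 eq.
Each mole of Na₂CO₃ supplies 2 eq, so 2049 / 2 = 1024 mol.
Mass: 1024 mol × 106 g/mol = 108,600 g.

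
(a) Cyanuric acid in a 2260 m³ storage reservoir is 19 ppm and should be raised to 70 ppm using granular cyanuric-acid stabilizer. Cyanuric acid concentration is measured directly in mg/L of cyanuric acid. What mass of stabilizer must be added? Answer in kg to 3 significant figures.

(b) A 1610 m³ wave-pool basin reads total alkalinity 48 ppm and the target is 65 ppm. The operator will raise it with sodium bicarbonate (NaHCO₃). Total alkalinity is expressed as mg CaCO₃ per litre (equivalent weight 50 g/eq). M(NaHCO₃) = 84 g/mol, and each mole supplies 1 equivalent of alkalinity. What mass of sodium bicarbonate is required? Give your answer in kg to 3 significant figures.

(a) 115 kg; (b) 46.0 kg

(a) Volume: 2260 m³ = 2,260,000 L.
(a) CYA to add: (70 − 19) = 51 mg/L × 2,260,000 L = 115,300 g cyanuric acid.

(b) Volume: 1610 m³ = 1,610,000 L.
(b) Alkalinity to add: (65 − 48) = 17 mg/L as CaCO₃ × 1,610,000 L = 27,370 g as CaCO₃.
(b) Equivalents: 27,370 g ÷ 50 g/eq = 547.4 eq.
(b) NaHCO₃ supplies 1 eq per mole → 547.4 mol.
(b) Mass: 547.4 mol × 84 g/mol = 45,980 g.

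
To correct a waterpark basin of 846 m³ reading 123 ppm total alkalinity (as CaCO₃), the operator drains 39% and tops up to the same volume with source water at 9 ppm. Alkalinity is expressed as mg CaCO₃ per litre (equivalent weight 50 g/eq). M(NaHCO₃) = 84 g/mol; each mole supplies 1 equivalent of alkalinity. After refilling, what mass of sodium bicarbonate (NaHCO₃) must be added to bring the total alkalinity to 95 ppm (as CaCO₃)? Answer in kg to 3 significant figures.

Volume: 846 m³ = 846,000 L.
After draining 39% and refilling: 123 × 0.61 + 9 × 0.39 = 78.54 ppm.
Deficit to target: 95 − 78.54 = 16.46 mg/L.
As CaCO₃: 16.46 mg/L × 846,000 L = 13,930 g; ÷ 50 g/eq ÷ 1 = 278.5 mol NaHCO₃.
Mass: 278.5 × 84 = 23,390 g.

23.4 kg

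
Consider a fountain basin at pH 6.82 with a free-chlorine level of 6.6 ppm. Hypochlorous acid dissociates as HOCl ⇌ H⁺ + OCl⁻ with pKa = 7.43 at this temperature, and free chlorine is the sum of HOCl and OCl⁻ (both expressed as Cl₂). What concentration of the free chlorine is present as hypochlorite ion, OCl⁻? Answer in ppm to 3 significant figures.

1.30 ppm

[OCl⁻]/[HOCl] = 10^(pH − pKa) = 10^(6.82 − 7.43) = 10^-0.61 = 0.2455.
Fraction as HOCl = 1 / (1 + 0.2455) = 0.8029.
OCl⁻ = (1 − 0.8029) × 6.6 ppm = 1.301 ppm.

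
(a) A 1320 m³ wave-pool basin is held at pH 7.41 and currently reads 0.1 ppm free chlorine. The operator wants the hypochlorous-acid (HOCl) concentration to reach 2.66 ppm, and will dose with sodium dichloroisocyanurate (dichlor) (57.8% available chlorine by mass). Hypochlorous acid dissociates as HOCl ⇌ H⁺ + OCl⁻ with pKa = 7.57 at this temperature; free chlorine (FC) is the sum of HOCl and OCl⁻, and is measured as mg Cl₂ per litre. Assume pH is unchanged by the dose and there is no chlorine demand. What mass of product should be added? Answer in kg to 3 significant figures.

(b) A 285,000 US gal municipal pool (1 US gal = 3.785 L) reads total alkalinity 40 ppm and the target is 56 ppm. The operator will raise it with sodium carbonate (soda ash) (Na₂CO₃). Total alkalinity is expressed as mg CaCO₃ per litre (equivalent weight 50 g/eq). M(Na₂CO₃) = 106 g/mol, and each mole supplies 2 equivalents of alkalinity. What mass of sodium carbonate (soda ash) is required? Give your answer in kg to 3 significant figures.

(a) 10.0 kg; (b) 18.3 kg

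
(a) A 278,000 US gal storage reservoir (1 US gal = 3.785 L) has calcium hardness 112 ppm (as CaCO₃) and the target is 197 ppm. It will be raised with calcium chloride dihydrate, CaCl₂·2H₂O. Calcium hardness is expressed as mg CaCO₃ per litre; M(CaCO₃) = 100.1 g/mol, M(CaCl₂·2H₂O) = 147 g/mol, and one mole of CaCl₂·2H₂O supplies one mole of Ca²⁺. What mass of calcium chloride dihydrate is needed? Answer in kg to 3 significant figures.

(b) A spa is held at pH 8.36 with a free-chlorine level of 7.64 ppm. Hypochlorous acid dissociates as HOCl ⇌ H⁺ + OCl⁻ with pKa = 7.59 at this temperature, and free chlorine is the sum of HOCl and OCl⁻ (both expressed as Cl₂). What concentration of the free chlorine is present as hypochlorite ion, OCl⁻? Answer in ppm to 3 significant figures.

(a) 131 kg; (b) 6.53 ppm

(a) Volume: 278,000 US gal × 3.785 L/gal = 1,052,230 L.
(a) Hardness to add: (197 − 112) = 85 mg/L as CaCO₃ × 1,052,230 L = 89,440 g as CaCO₃.
(a) Moles of Ca²⁺ (1 mol Ca²⁺ ≡ 1 mol CaCO₃): 89,440 / 100.1 g/mol = 893.5 mol.
(a) Mass of CaCl₂·2H₂O: 893.5 × 147 = 131,300 g.

(b) [OCl⁻]/[HOCl] = 10^(pH − pKa) = 10^(8.36 − 7.59) = 10^0.77 = 5.888.
(b) Fraction as HOCl = 1 / (1 + 5.888) = 0.1452.
(b) OCl⁻ = (1 − 0.1452) × 7.64 ppm = 6.531 ppm.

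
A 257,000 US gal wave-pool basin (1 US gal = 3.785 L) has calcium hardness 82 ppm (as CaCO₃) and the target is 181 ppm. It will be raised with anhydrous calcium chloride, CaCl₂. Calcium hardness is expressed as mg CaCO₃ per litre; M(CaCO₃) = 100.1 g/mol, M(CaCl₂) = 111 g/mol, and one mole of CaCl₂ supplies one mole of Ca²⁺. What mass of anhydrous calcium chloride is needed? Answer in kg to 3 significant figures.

107 kg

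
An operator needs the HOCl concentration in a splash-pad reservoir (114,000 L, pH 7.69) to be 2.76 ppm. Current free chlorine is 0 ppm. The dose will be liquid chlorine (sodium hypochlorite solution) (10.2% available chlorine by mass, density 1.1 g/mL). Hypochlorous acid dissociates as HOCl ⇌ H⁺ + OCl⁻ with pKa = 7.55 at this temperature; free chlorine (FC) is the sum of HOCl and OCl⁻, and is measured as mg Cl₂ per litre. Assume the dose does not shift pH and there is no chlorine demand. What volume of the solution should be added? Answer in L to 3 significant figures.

6.68 L

[OCl⁻]/[HOCl] = 10^(pH − pKa) = 10^(7.69 − 7.55) = 1.38; fraction as HOCl = 1/(1 + 1.38) = 0.4201.
Free chlorine required for 2.76 ppm HOCl: 2.76 / 0.4201 = 6.57 ppm.
FC to add: 6.57 − 0 = 6.57 mg/L as Cl₂.
Cl₂ equivalent: 6.57 mg/L × 114,000 L = 749 g.
Product at 10.2% available Cl: 749 / 0.102 = 7343 g.
Volume: 7343 g ÷ 1.1 g/mL = 6675 mL.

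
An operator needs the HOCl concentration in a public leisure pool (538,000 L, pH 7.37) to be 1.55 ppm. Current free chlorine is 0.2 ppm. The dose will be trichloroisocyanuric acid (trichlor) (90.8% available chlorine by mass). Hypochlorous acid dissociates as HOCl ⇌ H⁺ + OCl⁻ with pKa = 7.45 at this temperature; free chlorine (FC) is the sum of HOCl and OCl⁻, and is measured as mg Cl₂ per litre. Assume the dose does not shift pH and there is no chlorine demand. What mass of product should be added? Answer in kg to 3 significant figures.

1.56 kg

[OCl⁻]/[HOCl] = 10^(pH − pKa) = 10^(7.37 − 7.45) = 0.8318; fraction as HOCl = 1/(1 + 0.8318) = 0.5459.
Free chlorine required for 1.55 ppm HOCl: 1.55 / 0.5459 = 2.839 ppm.
FC to add: 2.839 − 0.2 = 2.639 mg/L as Cl₂.
Cl₂ equivalent: 2.639 mg/L × 538,000 L = 1420 g.
Product at 90.8% available Cl: 1420 / 0.908 = 1564 g.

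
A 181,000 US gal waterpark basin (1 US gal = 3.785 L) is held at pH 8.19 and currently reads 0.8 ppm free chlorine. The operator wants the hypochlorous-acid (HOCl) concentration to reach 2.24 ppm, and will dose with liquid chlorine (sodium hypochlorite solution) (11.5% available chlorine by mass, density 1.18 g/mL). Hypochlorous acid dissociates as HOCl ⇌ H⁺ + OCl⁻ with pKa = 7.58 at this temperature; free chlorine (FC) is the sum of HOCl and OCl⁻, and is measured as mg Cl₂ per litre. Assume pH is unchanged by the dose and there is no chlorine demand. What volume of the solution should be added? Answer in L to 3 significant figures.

53.3 L

Volume: 181,000 US gal × 3.785 L/gal = 685,085 L.
[OCl⁻]/[HOCl] = 10^(pH − pKa) = 10^(8.19 − 7.58) = 4.074; fraction as HOCl = 1/(1 + 4.074) = 0.1971.
Free chlorine required for 2.24 ppm HOCl: 2.24 / 0.1971 = 11.37 ppm.
FC to add: 11.37 − 0.8 = 10.57 mg/L as Cl₂.
Cl₂ equivalent: 10.57 mg/L × 685,085 L = 7238 g.
Product at 11.5% available Cl: 7238 / 0.115 = 62,940 g.
Volume: 62,940 g ÷ 1.18 g/mL = 53,340 mL.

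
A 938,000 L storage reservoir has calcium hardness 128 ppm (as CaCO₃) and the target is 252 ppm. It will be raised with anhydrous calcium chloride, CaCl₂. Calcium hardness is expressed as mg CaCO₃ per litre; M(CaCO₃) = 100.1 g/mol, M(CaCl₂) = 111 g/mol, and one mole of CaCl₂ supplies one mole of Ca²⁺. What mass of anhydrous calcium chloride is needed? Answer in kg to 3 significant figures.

Hardness to add: (252 − 128) = 124 mg/L as CaCO₃ × 938,000 L = 116,300 g as CaCO₃.
Moles of Ca²⁺ (1 mol Ca²⁺ ≡ 1 mol CaCO₃): 116,300 / 100.1 g/mol = 1162 mol.
Mass of CaCl₂: 1162 × 111 = 129,000 g.

129 kg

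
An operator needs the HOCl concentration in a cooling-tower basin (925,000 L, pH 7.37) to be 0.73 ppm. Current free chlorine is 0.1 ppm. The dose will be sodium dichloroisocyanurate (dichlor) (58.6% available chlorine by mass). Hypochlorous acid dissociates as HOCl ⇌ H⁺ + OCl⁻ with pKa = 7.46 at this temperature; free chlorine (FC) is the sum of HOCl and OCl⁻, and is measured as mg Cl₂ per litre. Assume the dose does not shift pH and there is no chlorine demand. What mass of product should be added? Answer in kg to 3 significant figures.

1.93 kg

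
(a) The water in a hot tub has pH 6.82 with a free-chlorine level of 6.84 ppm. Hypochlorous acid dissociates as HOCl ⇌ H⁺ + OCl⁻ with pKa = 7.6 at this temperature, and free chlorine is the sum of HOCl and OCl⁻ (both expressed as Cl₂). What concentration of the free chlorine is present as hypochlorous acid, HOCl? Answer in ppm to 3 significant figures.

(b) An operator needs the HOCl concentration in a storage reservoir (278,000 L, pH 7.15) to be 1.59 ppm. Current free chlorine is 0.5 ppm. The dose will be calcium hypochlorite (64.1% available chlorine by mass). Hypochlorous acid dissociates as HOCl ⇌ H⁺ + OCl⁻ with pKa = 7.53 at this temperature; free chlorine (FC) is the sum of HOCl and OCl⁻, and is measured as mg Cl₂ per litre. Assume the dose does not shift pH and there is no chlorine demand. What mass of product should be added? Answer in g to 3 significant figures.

(a) 5.87 ppm; (b) 760 g

(a) [OCl⁻]/[HOCl] = 10^(pH − pKa) = 10^(6.82 − 7.6) = 10^-0.78 = 0.166.
(a) Fraction as HOCl = 1 / (1 + 0.166) = 0.8577.
(a) HOCl = 0.8577 × 6.84 ppm = 5.866 ppm.

(b) [OCl⁻]/[HOCl] = 10^(pH − pKa) = 10^(7.15 − 7.53) = 0.4169; fraction as HOCl = 1/(1 + 0.4169) = 0.7058.
(b) Free chlorine required for 1.59 ppm HOCl: 1.59 / 0.7058 = 2.253 ppm.
(b) FC to add: 2.253 − 0.5 = 1.753 mg/L as Cl₂.
(b) Cl₂ equivalent: 1.753 mg/L × 278,000 L = 487.3 g.
(b) Product at 64.1% available Cl: 487.3 / 0.641 = 760.2 g.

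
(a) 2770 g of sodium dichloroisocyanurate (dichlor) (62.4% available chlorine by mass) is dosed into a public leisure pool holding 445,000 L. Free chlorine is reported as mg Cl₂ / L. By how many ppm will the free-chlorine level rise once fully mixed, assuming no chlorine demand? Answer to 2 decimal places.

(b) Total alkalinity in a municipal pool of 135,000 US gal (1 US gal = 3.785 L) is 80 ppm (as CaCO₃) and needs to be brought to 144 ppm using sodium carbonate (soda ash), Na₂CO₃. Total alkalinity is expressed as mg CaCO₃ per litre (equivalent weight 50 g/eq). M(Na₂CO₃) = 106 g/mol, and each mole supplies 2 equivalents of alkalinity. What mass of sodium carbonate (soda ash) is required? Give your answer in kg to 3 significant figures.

(a) 3.88 ppm; (b) 34.7 kg

(a) Available chlorine delivered: 2770 g × 0.624 = 1728 g as Cl₂.
(a) Concentration rise: 1728 g / 445,000 L = 3.884 mg/L = 3.88 ppm.

(b) Volume: 135,000 US gal × 3.785 L/gal = 510,975 L.
(b) Alkalinity to add: (144 − 80) = 64 mg/L as CaCO₃ × 510,975 L = 32,700 g as CaCO₃.
(b) Equivalents: 32,700 g ÷ 50 g/eq = 654 eq.
(b) Each mole of Na₂CO₃ supplies 2 eq, so 654 / 2 = 327 mol.
(b) Mass: 327 mol × 106 g/mol = 34,660 g.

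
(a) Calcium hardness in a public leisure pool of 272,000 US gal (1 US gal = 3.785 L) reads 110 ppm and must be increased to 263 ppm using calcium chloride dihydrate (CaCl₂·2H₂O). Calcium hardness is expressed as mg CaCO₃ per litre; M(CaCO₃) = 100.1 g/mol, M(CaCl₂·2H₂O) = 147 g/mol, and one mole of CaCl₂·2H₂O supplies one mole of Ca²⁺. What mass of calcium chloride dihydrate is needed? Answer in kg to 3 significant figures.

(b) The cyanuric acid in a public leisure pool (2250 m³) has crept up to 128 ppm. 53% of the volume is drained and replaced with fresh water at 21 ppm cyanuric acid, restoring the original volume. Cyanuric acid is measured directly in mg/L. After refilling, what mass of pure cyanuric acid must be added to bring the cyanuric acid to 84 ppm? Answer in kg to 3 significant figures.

(a) Volume: 272,000 US gal × 3.785 L/gal = 1,029,520 L.
(a) Hardness to add: (263 − 110) = 153 mg/L as CaCO₃ × 1,029,520 L = 157,500 g as CaCO₃.
(a) Moles of Ca²⁺ (1 mol Ca²⁺ ≡ 1 mol CaCO₃): 157,500 / 100.1 g/mol = 1574 mol.
(a) Mass of CaCl₂·2H₂O: 1574 × 147 = 231,300 g.

(b) Volume: 2250 m³ = 2,250,000 L.
(b) After draining 53% and refilling: 128 × 0.47 + 21 × 0.53 = 71.29 ppm.
(b) Deficit to target: 84 − 71.29 = 12.71 mg/L.
(b) Mass: 12.71 mg/L × 2,250,000 L = 28,600 g cyanuric acid.

(a) 231 kg; (b) 28.6 kg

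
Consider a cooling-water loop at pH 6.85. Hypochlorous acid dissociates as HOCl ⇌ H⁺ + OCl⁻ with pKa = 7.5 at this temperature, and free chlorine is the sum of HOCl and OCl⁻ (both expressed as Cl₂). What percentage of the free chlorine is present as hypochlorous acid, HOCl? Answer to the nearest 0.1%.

81.7%

[OCl⁻]/[HOCl] = 10^(pH − pKa) = 10^(6.85 − 7.5) = 10^-0.65 = 0.2239.
Fraction as HOCl = 1 / (1 + 0.2239) = 0.8171.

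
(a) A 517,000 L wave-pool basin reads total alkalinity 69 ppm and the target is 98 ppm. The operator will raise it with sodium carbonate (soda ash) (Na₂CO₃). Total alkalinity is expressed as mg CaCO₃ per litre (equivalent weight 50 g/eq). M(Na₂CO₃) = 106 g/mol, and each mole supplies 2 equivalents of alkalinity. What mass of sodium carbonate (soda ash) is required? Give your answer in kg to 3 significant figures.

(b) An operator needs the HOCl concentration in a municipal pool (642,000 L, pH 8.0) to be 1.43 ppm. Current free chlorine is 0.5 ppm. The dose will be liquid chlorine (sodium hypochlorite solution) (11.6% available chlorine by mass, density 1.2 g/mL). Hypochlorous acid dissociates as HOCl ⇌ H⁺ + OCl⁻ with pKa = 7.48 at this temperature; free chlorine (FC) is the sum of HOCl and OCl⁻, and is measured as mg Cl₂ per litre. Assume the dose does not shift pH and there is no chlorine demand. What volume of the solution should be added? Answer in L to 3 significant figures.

(a) Alkalinity to add: (98 − 69) = 29 mg/L as CaCO₃ × 517,000 L = 14,990 g as CaCO₃.
(a) Equivalents: 14,990 g ÷ 50 g/eq = 299.9 eq.
(a) Each mole of Na₂CO₃ supplies 2 eq, so 299.9 / 2 = 149.9 mol.
(a) Mass: 149.9 mol × 106 g/mol = 15,890 g.

(b) [OCl⁻]/[HOCl] = 10^(pH − pKa) = 10^(8.0 − 7.48) = 3.311; fraction as HOCl = 1/(1 + 3.311) = 0.2319.
(b) Free chlorine required for 1.43 ppm HOCl: 1.43 / 0.2319 = 6.165 ppm.
(b) FC to add: 6.165 − 0.5 = 5.665 mg/L as Cl₂.
(b) Cl₂ equivalent: 5.665 mg/L × 642,000 L = 3637 g.
(b) Product at 11.6% available Cl: 3637 / 0.116 = 31,350 g.
(b) Volume: 31,350 g ÷ 1.2 g/mL = 26,130 mL.

(a) 15.9 kg; (b) 26.1 L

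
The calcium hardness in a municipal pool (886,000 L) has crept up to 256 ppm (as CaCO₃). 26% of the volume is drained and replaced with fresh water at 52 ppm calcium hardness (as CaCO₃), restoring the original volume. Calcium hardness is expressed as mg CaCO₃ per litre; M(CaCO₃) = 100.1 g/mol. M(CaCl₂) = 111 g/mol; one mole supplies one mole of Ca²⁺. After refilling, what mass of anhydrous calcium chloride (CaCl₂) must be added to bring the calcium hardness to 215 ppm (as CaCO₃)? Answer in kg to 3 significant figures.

11.8 kg

After draining 26% and refilling: 256 × 0.74 + 52 × 0.26 = 202.96 ppm.
Deficit to target: 215 − 202.96 = 12.04 mg/L.
As CaCO₃: 12.04 mg/L × 886,000 L = 10,670 g; ÷ 100.1 = 106.6 mol Ca²⁺.
Mass: 106.6 × 111 = 11,830 g.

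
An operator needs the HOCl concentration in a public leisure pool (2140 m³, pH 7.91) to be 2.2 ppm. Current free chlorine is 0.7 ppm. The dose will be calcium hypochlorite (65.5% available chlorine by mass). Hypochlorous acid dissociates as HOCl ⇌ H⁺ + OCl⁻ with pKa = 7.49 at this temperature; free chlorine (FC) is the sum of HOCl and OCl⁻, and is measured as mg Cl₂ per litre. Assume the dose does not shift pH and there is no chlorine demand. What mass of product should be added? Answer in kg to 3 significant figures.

Volume: 2140 m³ = 2,140,000 L.
[OCl⁻]/[HOCl] = 10^(pH − pKa) = 10^(7.91 − 7.49) = 2.63; fraction as HOCl = 1/(1 + 2.63) = 0.2755.
Free chlorine required for 2.2 ppm HOCl: 2.2 / 0.2755 = 7.987 ppm.
FC to add: 7.987 − 0.7 = 7.287 mg/L as Cl₂.
Cl₂ equivalent: 7.287 mg/L × 2,140,000 L = 15,590 g.
Product at 65.5% available Cl: 15,590 / 0.655 = 23,810 g.

23.8 kg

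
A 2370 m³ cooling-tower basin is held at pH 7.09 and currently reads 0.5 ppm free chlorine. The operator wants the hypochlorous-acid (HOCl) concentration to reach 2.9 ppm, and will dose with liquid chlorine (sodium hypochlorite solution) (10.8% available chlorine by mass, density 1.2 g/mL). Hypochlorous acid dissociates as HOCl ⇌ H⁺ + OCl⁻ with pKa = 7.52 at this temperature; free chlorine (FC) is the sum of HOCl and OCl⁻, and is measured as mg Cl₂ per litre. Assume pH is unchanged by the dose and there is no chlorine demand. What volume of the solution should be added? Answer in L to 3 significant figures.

63.6 L

Volume: 2370 m³ = 2,370,000 L.
[OCl⁻]/[HOCl] = 10^(pH − pKa) = 10^(7.09 − 7.52) = 0.3715; fraction as HOCl = 1/(1 + 0.3715) = 0.7291.
Free chlorine required for 2.9 ppm HOCl: 2.9 / 0.7291 = 3.977 ppm.
FC to add: 3.977 − 0.5 = 3.477 mg/L as Cl₂.
Cl₂ equivalent: 3.477 mg/L × 2,370,000 L = 8242 g.
Product at 10.8% available Cl: 8242 / 0.108 = 76,310 g.
Volume: 76,310 g ÷ 1.2 g/mL = 63,590 mL.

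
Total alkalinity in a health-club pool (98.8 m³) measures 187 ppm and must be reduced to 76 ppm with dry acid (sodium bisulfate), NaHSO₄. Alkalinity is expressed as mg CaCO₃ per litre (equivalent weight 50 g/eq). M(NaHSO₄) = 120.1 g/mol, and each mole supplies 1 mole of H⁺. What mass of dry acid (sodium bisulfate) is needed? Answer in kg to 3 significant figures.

26.3 kg

Volume: 98.8 m³ = 98,800 L.
Alkalinity to neutralize: (187 − 76) = 111 mg/L as CaCO₃ × 98,800 L = 10,970 g as CaCO₃.
Equivalents of H⁺ required: 10,970 ÷ 50 g/eq = 219.3 eq = 219.3 mol NaHSO₄.
Mass of NaHSO₄: 219.3 × 120.1 = 26,340 g.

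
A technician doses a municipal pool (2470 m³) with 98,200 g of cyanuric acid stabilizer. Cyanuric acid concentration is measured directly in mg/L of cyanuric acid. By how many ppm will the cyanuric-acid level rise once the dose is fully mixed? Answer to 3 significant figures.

Volume: 2470 m³ = 2,470,000 L.
Rise: 98,200 g / 2,470,000 L × 1000 = 39.76 mg/L.

39.8 ppm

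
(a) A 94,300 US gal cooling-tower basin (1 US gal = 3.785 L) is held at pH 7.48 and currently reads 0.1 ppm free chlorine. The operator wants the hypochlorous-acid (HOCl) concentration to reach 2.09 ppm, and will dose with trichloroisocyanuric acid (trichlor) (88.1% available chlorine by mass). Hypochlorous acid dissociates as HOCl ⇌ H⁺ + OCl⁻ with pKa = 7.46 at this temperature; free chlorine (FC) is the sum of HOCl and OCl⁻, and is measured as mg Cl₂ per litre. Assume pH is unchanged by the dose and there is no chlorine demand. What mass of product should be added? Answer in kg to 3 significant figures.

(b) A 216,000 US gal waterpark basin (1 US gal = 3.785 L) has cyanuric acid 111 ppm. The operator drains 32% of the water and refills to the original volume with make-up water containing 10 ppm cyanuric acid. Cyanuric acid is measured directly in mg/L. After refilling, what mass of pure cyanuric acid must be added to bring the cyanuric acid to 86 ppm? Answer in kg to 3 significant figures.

(a) 1.69 kg; (b) 5.98 kg

(a) Volume: 94,300 US gal × 3.785 L/gal = 356,926 L.
(a) [OCl⁻]/[HOCl] = 10^(pH − pKa) = 10^(7.48 − 7.46) = 1.047; fraction as HOCl = 1/(1 + 1.047) = 0.4885.
(a) Free chlorine required for 2.09 ppm HOCl: 2.09 / 0.4885 = 4.278 ppm.
(a) FC to add: 4.278 − 0.1 = 4.178 mg/L as Cl₂.
(a) Cl₂ equivalent: 4.178 mg/L × 356,926 L = 1491 g.
(a) Product at 88.1% available Cl: 1491 / 0.881 = 1693 g.

(b) Volume: 216,000 US gal × 3.785 L/gal = 817,560 L.
(b) After draining 32% and refilling: 111 × 0.68 + 10 × 0.32 = 78.68 ppm.
(b) Deficit to target: 86 − 78.68 = 7.32 mg/L.
(b) Mass: 7.32 mg/L × 817,560 L = 5985 g cyanuric acid.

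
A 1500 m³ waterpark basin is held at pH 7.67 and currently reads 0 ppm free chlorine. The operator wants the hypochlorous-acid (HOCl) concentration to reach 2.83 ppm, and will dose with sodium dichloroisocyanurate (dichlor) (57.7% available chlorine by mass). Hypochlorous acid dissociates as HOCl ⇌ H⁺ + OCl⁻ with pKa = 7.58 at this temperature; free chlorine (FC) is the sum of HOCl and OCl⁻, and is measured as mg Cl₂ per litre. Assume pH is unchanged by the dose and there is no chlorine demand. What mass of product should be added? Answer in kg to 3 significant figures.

Volume: 1500 m³ = 1,500,000 L.
[OCl⁻]/[HOCl] = 10^(pH − pKa) = 10^(7.67 − 7.58) = 1.23; fraction as HOCl = 1/(1 + 1.23) = 0.4484.
Free chlorine required for 2.83 ppm HOCl: 2.83 / 0.4484 = 6.312 ppm.
FC to add: 6.312 − 0 = 6.312 mg/L as Cl₂.
Cl₂ equivalent: 6.312 mg/L × 1,500,000 L = 9467 g.
Product at 57.7% available Cl: 9467 / 0.577 = 16,410 g.

16.4 kg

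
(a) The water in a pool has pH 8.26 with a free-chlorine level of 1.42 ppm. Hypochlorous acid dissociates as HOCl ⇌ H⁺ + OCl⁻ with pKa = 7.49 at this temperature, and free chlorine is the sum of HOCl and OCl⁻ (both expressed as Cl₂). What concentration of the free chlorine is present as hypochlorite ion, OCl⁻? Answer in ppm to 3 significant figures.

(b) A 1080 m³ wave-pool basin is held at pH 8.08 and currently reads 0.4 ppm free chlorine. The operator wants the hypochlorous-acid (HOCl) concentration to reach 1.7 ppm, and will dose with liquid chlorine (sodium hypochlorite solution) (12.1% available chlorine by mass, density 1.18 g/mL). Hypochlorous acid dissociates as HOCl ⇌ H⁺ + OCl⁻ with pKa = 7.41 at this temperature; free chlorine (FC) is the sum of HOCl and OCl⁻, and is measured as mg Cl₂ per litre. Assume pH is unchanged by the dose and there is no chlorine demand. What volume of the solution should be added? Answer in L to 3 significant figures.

(a) 1.21 ppm; (b) 70.0 L

(a) [OCl⁻]/[HOCl] = 10^(pH − pKa) = 10^(8.26 − 7.49) = 10^0.77 = 5.888.
(a) Fraction as HOCl = 1 / (1 + 5.888) = 0.1452.
(a) OCl⁻ = (1 − 0.1452) × 1.42 ppm = 1.214 ppm.

(b) Volume: 1080 m³ = 1,080,000 L.
(b) [OCl⁻]/[HOCl] = 10^(pH − pKa) = 10^(8.08 − 7.41) = 4.677; fraction as HOCl = 1/(1 + 4.677) = 0.1761.
(b) Free chlorine required for 1.7 ppm HOCl: 1.7 / 0.1761 = 9.651 ppm.
(b) FC to add: 9.651 − 0.4 = 9.251 mg/L as Cl₂.
(b) Cl₂ equivalent: 9.251 mg/L × 1,080,000 L = 9992 g.
(b) Product at 12.1% available Cl: 9992 / 0.121 = 82,580 g.
(b) Volume: 82,580 g ÷ 1.18 g/mL = 69,980 mL.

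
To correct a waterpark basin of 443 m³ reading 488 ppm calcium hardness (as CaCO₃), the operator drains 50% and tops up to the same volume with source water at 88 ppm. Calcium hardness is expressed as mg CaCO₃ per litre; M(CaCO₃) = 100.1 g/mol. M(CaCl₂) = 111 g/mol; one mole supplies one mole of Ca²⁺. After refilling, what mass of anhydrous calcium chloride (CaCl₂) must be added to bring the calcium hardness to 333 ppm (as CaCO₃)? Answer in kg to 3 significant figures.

22.1 kg

Volume: 443 m³ = 443,000 L.
After draining 50% and refilling: 488 × 0.50 + 88 × 0.50 = 288 ppm.
Deficit to target: 333 − 288 = 45 mg/L.
As CaCO₃: 45 mg/L × 443,000 L = 19,940 g; ÷ 100.1 = 199.2 mol Ca²⁺.
Mass: 199.2 × 111 = 22,110 g.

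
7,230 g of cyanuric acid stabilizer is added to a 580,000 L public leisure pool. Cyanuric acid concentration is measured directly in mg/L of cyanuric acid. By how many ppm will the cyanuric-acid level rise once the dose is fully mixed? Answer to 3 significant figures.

Rise: 7,230 g / 580,000 L × 1000 = 12.47 mg/L.

12.5 ppm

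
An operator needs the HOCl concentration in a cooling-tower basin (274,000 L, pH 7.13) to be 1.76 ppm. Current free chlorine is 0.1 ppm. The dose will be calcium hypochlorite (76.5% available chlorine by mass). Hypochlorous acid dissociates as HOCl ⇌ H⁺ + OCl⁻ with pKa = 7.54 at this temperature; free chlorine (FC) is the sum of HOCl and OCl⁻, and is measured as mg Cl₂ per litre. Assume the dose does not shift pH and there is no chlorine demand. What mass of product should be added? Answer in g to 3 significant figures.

840 g

[OCl⁻]/[HOCl] = 10^(pH − pKa) = 10^(7.13 − 7.54) = 0.389; fraction as HOCl = 1/(1 + 0.389) = 0.7199.
Free chlorine required for 1.76 ppm HOCl: 1.76 / 0.7199 = 2.445 ppm.
FC to add: 2.445 − 0.1 = 2.345 mg/L as Cl₂.
Cl₂ equivalent: 2.345 mg/L × 274,000 L = 642.5 g.
Product at 76.5% available Cl: 642.5 / 0.765 = 839.8 g.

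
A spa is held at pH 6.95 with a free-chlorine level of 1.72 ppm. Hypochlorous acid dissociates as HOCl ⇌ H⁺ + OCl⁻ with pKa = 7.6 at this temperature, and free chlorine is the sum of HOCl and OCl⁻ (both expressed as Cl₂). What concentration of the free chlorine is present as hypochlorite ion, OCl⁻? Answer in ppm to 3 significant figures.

0.315 ppm

[OCl⁻]/[HOCl] = 10^(pH − pKa) = 10^(6.95 − 7.6) = 10^-0.65 = 0.2239.
Fraction as HOCl = 1 / (1 + 0.2239) = 0.8171.
OCl⁻ = (1 − 0.8171) × 1.72 ppm = 0.3146 ppm.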